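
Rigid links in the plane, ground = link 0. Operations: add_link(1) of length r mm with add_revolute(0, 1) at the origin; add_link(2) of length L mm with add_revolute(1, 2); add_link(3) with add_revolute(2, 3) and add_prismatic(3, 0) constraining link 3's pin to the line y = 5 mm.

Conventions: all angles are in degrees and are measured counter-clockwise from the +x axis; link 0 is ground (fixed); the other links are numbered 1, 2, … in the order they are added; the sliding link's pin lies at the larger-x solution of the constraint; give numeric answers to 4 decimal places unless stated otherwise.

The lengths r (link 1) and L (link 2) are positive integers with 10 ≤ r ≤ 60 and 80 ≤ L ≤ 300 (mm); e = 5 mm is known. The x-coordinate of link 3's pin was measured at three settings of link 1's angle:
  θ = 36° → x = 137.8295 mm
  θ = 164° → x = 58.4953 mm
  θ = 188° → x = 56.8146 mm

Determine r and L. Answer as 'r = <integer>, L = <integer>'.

constraint per measurement: (x − r cos θ)² + (r sin θ − e)² = L²
subtracting the θ₁ and θ₂ equations cancels the r² and L² terms:
r = (x₁² − x₂²) / (2[(x₁cos θ₁ + e sin θ₁) − (x₂cos θ₂ + e sin θ₂)]) = 46.0000 → r = 46
L² = (x₁ − r cos θ₁)² + (r sin θ₁ − e)² = 10609.0003 → L = 103.0000 → L = 103
check at θ₃=188°: x = 56.8146 (printed 56.8146) ✓

r = 46, L = 103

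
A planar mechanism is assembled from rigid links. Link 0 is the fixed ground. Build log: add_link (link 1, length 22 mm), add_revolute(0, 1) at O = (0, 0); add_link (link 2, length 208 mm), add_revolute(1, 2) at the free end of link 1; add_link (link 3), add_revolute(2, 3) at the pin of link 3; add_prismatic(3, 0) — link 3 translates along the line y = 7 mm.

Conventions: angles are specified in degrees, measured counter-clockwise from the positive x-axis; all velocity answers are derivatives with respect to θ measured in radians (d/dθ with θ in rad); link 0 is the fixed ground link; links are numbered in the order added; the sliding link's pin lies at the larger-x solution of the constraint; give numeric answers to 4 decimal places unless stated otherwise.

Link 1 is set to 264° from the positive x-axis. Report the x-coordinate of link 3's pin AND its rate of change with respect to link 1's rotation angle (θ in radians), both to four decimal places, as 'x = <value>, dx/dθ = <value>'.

geometry: r = 22 mm, L = 208 mm, e = 7 mm
crank pin P = (r cos θ, r sin θ) = (-2.299626, -21.879482)
h = r sin θ − e = -21.879482 − 7 = -28.879482
x = r cos θ + √(L² − h²) = -2.299626 + 205.985377 = 203.685751
dx/dθ = −r sin θ − h·r cos θ/√(L² − h²) (θ in radians; h = -28.879482) = 21.557070

x = 203.6858, dx/dθ = 21.5571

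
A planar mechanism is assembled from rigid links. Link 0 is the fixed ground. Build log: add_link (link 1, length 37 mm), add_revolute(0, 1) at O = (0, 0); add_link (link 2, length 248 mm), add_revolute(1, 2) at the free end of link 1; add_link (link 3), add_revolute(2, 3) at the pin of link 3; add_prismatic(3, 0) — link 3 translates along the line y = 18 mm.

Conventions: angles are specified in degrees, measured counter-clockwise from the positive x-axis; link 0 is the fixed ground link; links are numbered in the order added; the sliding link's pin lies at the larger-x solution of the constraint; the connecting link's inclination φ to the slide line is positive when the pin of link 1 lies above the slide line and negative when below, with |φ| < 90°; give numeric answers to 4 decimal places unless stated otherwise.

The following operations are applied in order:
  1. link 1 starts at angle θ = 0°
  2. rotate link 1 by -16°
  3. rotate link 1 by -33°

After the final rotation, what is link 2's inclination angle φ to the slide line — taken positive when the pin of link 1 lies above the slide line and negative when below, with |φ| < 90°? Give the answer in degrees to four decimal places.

geometry: r = 37 mm, L = 248 mm, e = 18 mm; θ starts at 0°
rotate link 1 by -16°: θ ← 0° -16° = -16°
rotate link 1 by -33°: θ ← -16° -33° = -49°
h = r sin θ − e = -27.924254 − 18 = -45.924254
sin φ = h / L = -45.924254 / 248 = -0.18517845
φ = arcsin(-0.18517845) = -10.671536°

-10.6715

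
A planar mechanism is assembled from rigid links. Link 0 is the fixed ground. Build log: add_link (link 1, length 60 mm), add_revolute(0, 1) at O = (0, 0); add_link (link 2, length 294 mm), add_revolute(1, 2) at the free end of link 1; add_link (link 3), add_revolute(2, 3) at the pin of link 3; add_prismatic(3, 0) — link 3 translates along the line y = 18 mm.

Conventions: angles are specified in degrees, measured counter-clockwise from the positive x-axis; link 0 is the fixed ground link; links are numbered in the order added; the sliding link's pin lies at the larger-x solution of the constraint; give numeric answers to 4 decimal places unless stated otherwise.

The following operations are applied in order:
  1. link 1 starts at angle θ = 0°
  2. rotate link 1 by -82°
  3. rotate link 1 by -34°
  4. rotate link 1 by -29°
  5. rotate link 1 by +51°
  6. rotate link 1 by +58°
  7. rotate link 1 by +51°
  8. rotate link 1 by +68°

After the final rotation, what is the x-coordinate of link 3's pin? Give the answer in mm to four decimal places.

geometry: r = 60 mm, L = 294 mm, e = 18 mm; θ starts at 0°
rotate link 1 by -82°: θ ← 0° -82° = -82°
rotate link 1 by -34°: θ ← -82° -34° = -116°
rotate link 1 by -29°: θ ← -116° -29° = -145°
rotate link 1 by +51°: θ ← -145° +51° = -94°
rotate link 1 by +58°: θ ← -94° +58° = -36°
rotate link 1 by +51°: θ ← -36° +51° = 15°
rotate link 1 by +68°: θ ← 15° +68° = 83°
crank pin P = (r cos θ, r sin θ) = (7.312161, 59.552769)
h = r sin θ − e = 59.552769 − 18 = 41.552769
x = r cos θ + √(L² − h²) = 7.312161 + 291.048737 = 298.360898

298.3609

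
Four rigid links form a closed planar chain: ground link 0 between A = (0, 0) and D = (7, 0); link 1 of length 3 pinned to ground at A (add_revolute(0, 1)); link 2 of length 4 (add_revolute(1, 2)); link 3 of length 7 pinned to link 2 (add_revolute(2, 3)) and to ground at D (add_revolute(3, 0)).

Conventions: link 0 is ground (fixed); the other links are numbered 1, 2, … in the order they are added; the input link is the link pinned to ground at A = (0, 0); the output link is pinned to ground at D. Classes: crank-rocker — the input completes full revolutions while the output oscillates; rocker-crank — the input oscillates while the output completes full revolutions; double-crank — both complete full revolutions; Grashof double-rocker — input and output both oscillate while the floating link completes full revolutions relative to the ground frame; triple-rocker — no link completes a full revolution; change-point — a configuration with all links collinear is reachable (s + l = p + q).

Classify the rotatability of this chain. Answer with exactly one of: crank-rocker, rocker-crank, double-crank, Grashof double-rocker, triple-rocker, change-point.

lengths: ground=7, input=3, coupler=4, output=7
sorted: s=3 (shortest), l=7 (longest), p+q=11
s + l = 10 vs p + q = 11
s + l < p + q (Grashof) with shortest = input link → crank-rocker

crank-rocker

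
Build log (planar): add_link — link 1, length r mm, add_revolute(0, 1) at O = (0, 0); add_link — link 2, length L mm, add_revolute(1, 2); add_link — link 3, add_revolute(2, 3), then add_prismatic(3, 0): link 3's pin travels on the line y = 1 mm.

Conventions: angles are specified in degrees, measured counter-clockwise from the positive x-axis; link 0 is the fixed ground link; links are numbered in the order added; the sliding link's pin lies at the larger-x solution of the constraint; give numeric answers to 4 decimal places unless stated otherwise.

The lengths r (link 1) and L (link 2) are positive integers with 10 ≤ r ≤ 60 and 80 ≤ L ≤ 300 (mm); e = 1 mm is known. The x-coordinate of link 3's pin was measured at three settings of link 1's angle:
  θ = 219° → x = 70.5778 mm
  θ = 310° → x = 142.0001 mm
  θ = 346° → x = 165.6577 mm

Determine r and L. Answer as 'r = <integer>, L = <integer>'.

constraint per measurement: (x − r cos θ)² + (r sin θ − e)² = L²
subtracting the θ₁ and θ₂ equations cancels the r² and L² terms:
r = (x₁² − x₂²) / (2[(x₁cos θ₁ + e sin θ₁) − (x₂cos θ₂ + e sin θ₂)]) = 52.0000 → r = 52
L² = (x₁ − r cos θ₁)² + (r sin θ₁ − e)² = 13455.9974 → L = 116.0000 → L = 116
check at θ₃=346°: x = 165.6577 (printed 165.6577) ✓

r = 52, L = 116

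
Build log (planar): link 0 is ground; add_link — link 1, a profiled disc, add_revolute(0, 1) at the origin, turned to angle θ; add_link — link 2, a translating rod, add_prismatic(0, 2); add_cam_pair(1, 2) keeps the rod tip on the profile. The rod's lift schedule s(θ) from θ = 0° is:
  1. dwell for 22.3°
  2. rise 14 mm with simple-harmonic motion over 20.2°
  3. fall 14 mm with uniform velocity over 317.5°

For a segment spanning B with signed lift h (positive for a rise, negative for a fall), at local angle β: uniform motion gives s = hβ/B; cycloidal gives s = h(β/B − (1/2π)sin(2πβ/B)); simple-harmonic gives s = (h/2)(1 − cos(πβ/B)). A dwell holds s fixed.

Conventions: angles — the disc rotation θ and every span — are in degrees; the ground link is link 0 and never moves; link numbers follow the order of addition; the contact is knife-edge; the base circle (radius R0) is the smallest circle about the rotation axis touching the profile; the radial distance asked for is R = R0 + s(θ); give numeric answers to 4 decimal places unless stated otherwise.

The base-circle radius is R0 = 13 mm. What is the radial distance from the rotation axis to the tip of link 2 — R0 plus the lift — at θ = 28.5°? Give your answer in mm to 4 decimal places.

seg 1 [0°–22.3°] dwell: s stays 0.0000
seg 2 [22.3°–42.5°] simple-harmonic, h=14: θ=28.5° here. β=6.2, B=20.2. 14/2·(1 − cos(π·0.3069)) = 3.0098 → s = 3.0098
R = R0 + s = 13 + 3.0098 = 16.0098

16.0098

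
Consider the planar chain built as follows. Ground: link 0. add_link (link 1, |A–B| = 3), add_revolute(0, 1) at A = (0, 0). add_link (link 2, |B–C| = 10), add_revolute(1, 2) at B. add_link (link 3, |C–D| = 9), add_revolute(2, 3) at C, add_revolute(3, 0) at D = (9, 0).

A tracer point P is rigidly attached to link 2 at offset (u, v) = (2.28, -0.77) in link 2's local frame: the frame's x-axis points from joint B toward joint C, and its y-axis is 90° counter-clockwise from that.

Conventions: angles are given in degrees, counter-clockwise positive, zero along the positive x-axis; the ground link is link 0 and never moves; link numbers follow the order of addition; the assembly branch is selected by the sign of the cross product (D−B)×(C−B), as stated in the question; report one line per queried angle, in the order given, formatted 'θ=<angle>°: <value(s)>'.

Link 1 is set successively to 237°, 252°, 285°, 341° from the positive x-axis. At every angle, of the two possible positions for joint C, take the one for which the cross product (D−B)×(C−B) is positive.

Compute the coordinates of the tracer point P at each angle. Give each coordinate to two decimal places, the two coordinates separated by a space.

A=(0,0), D=(9.00,0)
θ=237°: B = A + 3.00·(cos237°, sin237°) = (-1.6339, -2.5160)
θ=237°: |BD| = 10.9275
θ=237°: circle(B,10.00) ∩ circle(D,9.00): a=6.3331, h=7.7390
θ=237°:   candidates: C₊=(2.7472,6.4732) cross=84.568; C₋=(6.3109,-8.5889) cross=-84.568
θ=237°:   branch + wants cross > 0 → take C=(2.7472,6.4732) (cross=84.568)
θ=237°: ex = (C−B)/|BC| = (0.4381,0.8989); ey = (-0.8989,0.4381)
θ=237°: P = B + 2.28·ex + -0.77·ey = (0.0571,-0.8038)
θ=252°: B = A + 3.00·(cos252°, sin252°) = (-0.9271, -2.8532)
θ=252°: |BD| = 10.3289
θ=252°: circle(B,10.00) ∩ circle(D,9.00): a=6.0842, h=7.9361
θ=252°:   candidates: C₊=(2.7282,6.4548) cross=81.972; C₋=(7.1126,-8.7999) cross=-81.972
θ=252°:   branch + wants cross > 0 → take C=(2.7282,6.4548) (cross=81.972)
θ=252°: ex = (C−B)/|BC| = (0.3655,0.9308); ey = (-0.9308,0.3655)
θ=252°: P = B + 2.28·ex + -0.77·ey = (0.6231,-1.0124)
θ=285°: B = A + 3.00·(cos285°, sin285°) = (0.7765, -2.8978)
θ=285°: |BD| = 8.7192
θ=285°: circle(B,10.00) ∩ circle(D,9.00): a=5.4491, h=8.3849
θ=285°:   candidates: C₊=(3.1292,6.8215) cross=73.109; C₋=(8.7025,-8.9951) cross=-73.109
θ=285°:   branch + wants cross > 0 → take C=(3.1292,6.8215) (cross=73.109)
θ=285°: ex = (C−B)/|BC| = (0.2353,0.9719); ey = (-0.9719,0.2353)
θ=285°: P = B + 2.28·ex + -0.77·ey = (2.0613,-0.8629)
θ=341°: B = A + 3.00·(cos341°, sin341°) = (2.8366, -0.9767)
θ=341°: |BD| = 6.2404
θ=341°: circle(B,10.00) ∩ circle(D,9.00): a=4.6425, h=8.8570
θ=341°:   candidates: C₊=(6.0356,8.4978) cross=55.271; C₋=(8.8081,-8.9980) cross=-55.271
θ=341°:   branch + wants cross > 0 → take C=(6.0356,8.4978) (cross=55.271)
θ=341°: ex = (C−B)/|BC| = (0.3199,0.9474); ey = (-0.9474,0.3199)
θ=341°: P = B + 2.28·ex + -0.77·ey = (4.2955,0.9372)

θ=237°: 0.06 -0.80
θ=252°: 0.62 -1.01
θ=285°: 2.06 -0.86
θ=341°: 4.30 0.94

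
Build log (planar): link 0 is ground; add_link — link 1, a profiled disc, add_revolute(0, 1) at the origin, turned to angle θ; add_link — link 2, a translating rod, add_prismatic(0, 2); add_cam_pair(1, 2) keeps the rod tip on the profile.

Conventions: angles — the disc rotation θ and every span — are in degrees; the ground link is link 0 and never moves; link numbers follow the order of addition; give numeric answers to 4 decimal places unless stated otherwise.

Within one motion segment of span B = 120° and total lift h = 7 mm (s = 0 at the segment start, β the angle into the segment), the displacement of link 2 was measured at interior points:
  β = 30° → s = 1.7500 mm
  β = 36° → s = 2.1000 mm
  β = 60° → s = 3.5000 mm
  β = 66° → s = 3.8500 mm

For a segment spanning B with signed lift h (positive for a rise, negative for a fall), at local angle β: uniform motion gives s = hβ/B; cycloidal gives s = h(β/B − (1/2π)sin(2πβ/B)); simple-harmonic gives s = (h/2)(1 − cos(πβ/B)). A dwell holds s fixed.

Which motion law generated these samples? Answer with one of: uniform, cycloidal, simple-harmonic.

candidates at β/B = r: uniform s = h·r (linear in β); cycloidal s = h·(r − sin(2πr)/(2π)); simple-harmonic s = (h/2)(1 − cos(πr))
β=30°: printed 1.7500 | uniform 1.7500, cycloidal 0.6359, simple-harmonic 1.0251
β=36°: printed 2.1000 | uniform 2.1000, cycloidal 1.0404, simple-harmonic 1.4428
β=60°: printed 3.5000 | uniform 3.5000, cycloidal 3.5000, simple-harmonic 3.5000
β=66°: printed 3.8500 | uniform 3.8500, cycloidal 4.1943, simple-harmonic 4.0475
only one law matches every sample → uniform

uniform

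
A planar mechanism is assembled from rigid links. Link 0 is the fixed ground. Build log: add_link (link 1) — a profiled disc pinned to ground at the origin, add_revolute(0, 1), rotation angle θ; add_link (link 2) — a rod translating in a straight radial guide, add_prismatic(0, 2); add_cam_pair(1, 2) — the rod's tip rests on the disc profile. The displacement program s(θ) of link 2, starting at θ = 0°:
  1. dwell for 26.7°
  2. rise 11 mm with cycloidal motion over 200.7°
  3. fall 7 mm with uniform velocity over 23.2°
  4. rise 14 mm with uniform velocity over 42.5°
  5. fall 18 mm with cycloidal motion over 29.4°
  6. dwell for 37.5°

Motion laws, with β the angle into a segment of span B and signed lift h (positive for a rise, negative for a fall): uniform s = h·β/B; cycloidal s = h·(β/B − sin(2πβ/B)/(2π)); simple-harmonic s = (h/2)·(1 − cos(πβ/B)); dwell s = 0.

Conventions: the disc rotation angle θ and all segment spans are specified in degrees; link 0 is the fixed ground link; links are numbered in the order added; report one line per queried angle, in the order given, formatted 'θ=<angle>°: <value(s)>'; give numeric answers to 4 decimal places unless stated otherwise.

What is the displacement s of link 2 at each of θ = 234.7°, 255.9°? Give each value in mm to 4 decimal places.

seg 1 [0°–26.7°] dwell: s stays 0.0000
seg 2 [26.7°–227.4°] cycloidal, h=11: full span → s += 11 → s = 11.0000
seg 3 [227.4°–250.6°] uniform, h=-7: θ=234.7° here. β=7.3, B=23.2. -7·7.3/23.2 = -2.2026 → s = 8.7974
seg 3 [227.4°–250.6°] uniform, h=-7: full span → s += -7 → s = 4.0000
seg 4 [250.6°–293.1°] uniform, h=14: θ=255.9° here. β=5.3, B=42.5. 14·5.3/42.5 = 1.7459 → s = 5.7459

θ=234.7°: 8.7974
θ=255.9°: 5.7459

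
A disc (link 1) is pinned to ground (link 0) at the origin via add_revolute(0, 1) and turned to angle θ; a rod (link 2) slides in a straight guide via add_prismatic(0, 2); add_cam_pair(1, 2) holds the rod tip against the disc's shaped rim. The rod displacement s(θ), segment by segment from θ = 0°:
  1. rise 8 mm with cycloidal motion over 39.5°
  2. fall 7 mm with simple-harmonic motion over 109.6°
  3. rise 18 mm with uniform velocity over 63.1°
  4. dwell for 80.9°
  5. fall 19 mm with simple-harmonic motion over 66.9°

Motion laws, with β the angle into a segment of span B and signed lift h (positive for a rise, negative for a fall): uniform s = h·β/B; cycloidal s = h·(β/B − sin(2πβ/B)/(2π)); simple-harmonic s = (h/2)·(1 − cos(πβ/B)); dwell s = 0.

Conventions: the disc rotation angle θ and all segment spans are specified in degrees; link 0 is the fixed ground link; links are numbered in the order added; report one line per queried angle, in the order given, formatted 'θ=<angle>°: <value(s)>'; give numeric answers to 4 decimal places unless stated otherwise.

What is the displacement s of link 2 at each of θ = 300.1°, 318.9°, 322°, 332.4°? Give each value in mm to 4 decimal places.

segment 1 (0° to 39.5°, cycloidal, h = 8) is passed completely: s = 0.0000 + (8) = 8.0000
segment 2 (39.5° to 149.1°, simple-harmonic, h = -7) is passed completely: s = 8.0000 + (-7) = 1.0000
segment 3 (149.1° to 212.2°, uniform, h = 18) is passed completely: s = 1.0000 + (18) = 19.0000
segment 4 (212.2° to 293.1°, dwell): s unchanged at 19.0000
θ = 300.1° falls in segment 5 (293.1° to 360°, simple-harmonic, h = -19): β = 300.1 − 293.1 = 7°, B = 66.9°; Δs = -19/2·(1 − cos(π·0.1046)) = -0.5087; s = 19.0000 − 0.5087 = 18.4913
θ = 318.9° falls in segment 5 (293.1° to 360°, simple-harmonic, h = -19): β = 318.9 − 293.1 = 25.8°, B = 66.9°; Δs = -19/2·(1 − cos(π·0.3857)) = -6.1601; s = 19.0000 − 6.1601 = 12.8399
θ = 322° falls in segment 5 (293.1° to 360°, simple-harmonic, h = -19): β = 322 − 293.1 = 28.9°, B = 66.9°; Δs = -19/2·(1 − cos(π·0.4320)) = -7.4856; s = 19.0000 − 7.4856 = 11.5144
θ = 332.4° falls in segment 5 (293.1° to 360°, simple-harmonic, h = -19): β = 332.4 − 293.1 = 39.3°, B = 66.9°; Δs = -19/2·(1 − cos(π·0.5874)) = -12.0771; s = 19.0000 − 12.0771 = 6.9229

θ=300.1°: 18.4913
θ=318.9°: 12.8399
θ=322°: 11.5144
θ=332.4°: 6.9229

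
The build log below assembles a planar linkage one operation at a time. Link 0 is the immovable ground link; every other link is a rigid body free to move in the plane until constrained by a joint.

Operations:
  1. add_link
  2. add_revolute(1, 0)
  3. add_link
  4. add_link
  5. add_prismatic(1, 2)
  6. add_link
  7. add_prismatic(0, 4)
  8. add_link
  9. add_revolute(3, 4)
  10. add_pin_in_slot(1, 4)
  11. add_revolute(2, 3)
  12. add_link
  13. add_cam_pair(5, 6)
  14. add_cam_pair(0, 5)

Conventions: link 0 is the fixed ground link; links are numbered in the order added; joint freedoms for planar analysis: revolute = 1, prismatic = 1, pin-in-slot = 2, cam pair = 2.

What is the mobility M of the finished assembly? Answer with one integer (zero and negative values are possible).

ground; <1,0,0>
#1 <2,0,0>
R:1↔0 J1 <2,1,0>
#2 <3,1,0>
#3 <4,1,0>
P:1↔2 J1 <4,2,0>
#4 <5,2,0>
P:0↔4 J1 <5,3,0>
#5 <6,3,0>
R:3↔4 J1 <6,4,0>
PS:1↔4 J2 <6,4,1>
R:2↔3 J1 <6,5,1>
#6 <7,5,1>
C:5↔6 J2 <7,5,2>
C:0↔5 J2 <7,5,3>
3×6 − 2×5 − 1×3 = 5

M = 5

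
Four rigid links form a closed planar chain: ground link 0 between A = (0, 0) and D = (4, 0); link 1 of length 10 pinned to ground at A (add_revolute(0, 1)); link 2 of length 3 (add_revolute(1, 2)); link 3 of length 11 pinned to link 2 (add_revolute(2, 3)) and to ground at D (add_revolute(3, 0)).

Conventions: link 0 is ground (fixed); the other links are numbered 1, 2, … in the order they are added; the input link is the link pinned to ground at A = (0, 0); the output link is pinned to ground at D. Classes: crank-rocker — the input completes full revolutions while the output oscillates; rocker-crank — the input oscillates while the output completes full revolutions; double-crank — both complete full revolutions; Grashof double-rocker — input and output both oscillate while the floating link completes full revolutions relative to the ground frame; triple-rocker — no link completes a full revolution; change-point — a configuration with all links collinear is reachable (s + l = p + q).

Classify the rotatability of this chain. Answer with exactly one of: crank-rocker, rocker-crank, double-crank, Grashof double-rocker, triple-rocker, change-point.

lengths: ground=4, input=10, coupler=3, output=11
sorted: s=3 (shortest), l=11 (longest), p+q=14
s + l = 14 vs p + q = 14
s + l = p + q → change-point (collinear configuration reachable)

change-point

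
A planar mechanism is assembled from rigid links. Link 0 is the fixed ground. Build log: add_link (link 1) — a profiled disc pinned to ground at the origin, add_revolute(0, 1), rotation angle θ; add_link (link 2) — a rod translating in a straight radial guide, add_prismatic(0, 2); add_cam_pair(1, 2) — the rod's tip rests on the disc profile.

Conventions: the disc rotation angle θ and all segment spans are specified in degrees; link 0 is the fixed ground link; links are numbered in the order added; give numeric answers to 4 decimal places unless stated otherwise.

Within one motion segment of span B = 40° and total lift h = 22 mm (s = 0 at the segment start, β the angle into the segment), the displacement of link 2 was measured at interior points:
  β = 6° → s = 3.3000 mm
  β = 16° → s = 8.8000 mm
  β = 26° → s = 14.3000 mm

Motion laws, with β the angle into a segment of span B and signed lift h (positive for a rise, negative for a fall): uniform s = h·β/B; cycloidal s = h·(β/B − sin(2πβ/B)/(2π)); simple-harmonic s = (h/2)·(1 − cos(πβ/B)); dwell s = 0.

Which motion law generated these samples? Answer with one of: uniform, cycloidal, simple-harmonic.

candidates at β/B = r: uniform s = h·r (linear in β); cycloidal s = h·(r − sin(2πr)/(2π)); simple-harmonic s = (h/2)(1 − cos(πr))
β=6°: printed 3.3000 | uniform 3.3000, cycloidal 0.4673, simple-harmonic 1.1989
β=16°: printed 8.8000 | uniform 8.8000, cycloidal 6.7419, simple-harmonic 7.6008
β=26°: printed 14.3000 | uniform 14.3000, cycloidal 17.1327, simple-harmonic 15.9939
only one law matches every sample → uniform

uniform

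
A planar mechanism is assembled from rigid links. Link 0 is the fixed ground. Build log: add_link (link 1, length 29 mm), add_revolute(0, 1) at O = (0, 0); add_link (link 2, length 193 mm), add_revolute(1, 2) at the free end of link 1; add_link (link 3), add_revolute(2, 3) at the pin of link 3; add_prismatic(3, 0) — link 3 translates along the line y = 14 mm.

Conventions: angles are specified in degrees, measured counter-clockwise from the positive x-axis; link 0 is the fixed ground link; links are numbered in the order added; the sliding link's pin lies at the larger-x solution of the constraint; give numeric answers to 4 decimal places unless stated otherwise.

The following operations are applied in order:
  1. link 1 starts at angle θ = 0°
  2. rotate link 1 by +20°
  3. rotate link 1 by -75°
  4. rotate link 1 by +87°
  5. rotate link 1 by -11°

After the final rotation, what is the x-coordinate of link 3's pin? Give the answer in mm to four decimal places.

geometry: r = 29 mm, L = 193 mm, e = 14 mm; θ starts at 0°
rotate link 1 by +20°: θ ← 0° +20° = 20°
rotate link 1 by -75°: θ ← 20° -75° = -55°
rotate link 1 by +87°: θ ← -55° +87° = 32°
rotate link 1 by -11°: θ ← 32° -11° = 21°
crank pin P = (r cos θ, r sin θ) = (27.073832, 10.392671)
h = r sin θ − e = 10.392671 − 14 = -3.607329
x = r cos θ + √(L² − h²) = 27.073832 + 192.966285 = 220.040117

220.0401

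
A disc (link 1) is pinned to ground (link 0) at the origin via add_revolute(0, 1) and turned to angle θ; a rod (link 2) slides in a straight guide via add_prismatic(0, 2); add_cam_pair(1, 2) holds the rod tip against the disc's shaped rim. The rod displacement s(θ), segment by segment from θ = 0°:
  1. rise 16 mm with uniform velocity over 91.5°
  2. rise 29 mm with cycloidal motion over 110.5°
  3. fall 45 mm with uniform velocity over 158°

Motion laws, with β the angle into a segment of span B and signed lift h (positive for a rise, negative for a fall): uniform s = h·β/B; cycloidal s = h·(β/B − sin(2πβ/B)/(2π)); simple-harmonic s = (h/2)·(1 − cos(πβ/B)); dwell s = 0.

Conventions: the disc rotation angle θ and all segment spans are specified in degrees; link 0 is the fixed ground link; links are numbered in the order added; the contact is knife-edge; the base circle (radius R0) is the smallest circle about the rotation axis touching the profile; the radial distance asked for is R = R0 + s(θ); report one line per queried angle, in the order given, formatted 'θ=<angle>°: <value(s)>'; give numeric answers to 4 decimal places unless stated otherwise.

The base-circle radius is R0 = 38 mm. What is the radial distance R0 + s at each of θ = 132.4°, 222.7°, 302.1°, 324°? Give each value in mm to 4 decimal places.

segment 1 (0° to 91.5°, uniform, h = 16) is passed completely: s = 0.0000 + (16) = 16.0000
θ = 132.4° falls in segment 2 (91.5° to 202°, cycloidal, h = 29): β = 132.4 − 91.5 = 40.9°, B = 110.5°; Δs = 29·(0.3701 − sin(2π·0.3701)/(2π)) = 7.3721; s = 16.0000 + 7.3721 = 23.3721
segment 2 (91.5° to 202°, cycloidal, h = 29) is passed completely: s = 16.0000 + (29) = 45.0000
θ = 222.7° falls in segment 3 (202° to 360°, uniform, h = -45): β = 222.7 − 202 = 20.7°, B = 158°; Δs = -45·20.7/158 = -5.8956; s = 45.0000 − 5.8956 = 39.1044
θ = 302.1° falls in segment 3 (202° to 360°, uniform, h = -45): β = 302.1 − 202 = 100.1°, B = 158°; Δs = -45·100.1/158 = -28.5095; s = 45.0000 − 28.5095 = 16.4905
θ = 324° falls in segment 3 (202° to 360°, uniform, h = -45): β = 324 − 202 = 122°, B = 158°; Δs = -45·122/158 = -34.7468; s = 45.0000 − 34.7468 = 10.2532
θ=132.4°: R = R0 + s = 38 + 23.3721 = 61.3721
θ=222.7°: R = R0 + s = 38 + 39.1044 = 77.1044
θ=302.1°: R = R0 + s = 38 + 16.4905 = 54.4905
θ=324°: R = R0 + s = 38 + 10.2532 = 48.2532

θ=132.4°: 61.3721
θ=222.7°: 77.1044
θ=302.1°: 54.4905
θ=324°: 48.2532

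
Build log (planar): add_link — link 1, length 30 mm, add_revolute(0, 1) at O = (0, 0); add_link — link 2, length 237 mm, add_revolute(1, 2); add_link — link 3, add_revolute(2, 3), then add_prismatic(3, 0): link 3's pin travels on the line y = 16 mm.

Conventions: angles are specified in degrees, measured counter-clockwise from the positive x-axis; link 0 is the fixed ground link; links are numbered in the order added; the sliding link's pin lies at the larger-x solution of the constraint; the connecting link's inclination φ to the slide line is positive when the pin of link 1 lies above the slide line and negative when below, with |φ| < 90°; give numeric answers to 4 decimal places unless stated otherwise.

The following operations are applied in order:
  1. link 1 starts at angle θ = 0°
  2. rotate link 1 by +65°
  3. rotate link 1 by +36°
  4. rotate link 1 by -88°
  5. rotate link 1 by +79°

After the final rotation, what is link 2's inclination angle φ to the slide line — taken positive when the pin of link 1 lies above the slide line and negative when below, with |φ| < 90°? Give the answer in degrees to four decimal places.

geometry: r = 30 mm, L = 237 mm, e = 16 mm; θ starts at 0°
rotate link 1 by +65°: θ ← 0° +65° = 65°
rotate link 1 by +36°: θ ← 65° +36° = 101°
rotate link 1 by -88°: θ ← 101° -88° = 13°
rotate link 1 by +79°: θ ← 13° +79° = 92°
h = r sin θ − e = 29.981725 − 16 = 13.981725
sin φ = h / L = 13.981725 / 237 = 0.05899462
φ = arcsin(0.05899462) = 3.382106°

3.3821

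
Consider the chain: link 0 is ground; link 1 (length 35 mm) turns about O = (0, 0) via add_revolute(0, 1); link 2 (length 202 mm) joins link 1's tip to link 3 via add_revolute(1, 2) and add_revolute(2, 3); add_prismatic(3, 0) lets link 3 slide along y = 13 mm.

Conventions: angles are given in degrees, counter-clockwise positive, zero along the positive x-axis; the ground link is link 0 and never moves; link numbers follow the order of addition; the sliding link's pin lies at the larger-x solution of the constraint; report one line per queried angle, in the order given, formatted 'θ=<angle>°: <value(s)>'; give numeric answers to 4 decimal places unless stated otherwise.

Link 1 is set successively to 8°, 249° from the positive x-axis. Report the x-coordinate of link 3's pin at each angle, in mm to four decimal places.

geometry: r = 35 mm, L = 202 mm, e = 13 mm
θ=8°: crank pin P = (r cos θ, r sin θ) = (34.659382, 4.871059)
θ=8°: h = r sin θ − e = 4.871059 − 13 = -8.128941
θ=8°: x = r cos θ + √(L² − h²) = 34.659382 + 201.836370 = 236.495753
θ=249°: crank pin P = (r cos θ, r sin θ) = (-12.542878, -32.675315)
θ=249°: h = r sin θ − e = -32.675315 − 13 = -45.675315
θ=249°: x = r cos θ + √(L² − h²) = -12.542878 + 196.768304 = 184.225426

θ=8°: 236.4958
θ=249°: 184.2254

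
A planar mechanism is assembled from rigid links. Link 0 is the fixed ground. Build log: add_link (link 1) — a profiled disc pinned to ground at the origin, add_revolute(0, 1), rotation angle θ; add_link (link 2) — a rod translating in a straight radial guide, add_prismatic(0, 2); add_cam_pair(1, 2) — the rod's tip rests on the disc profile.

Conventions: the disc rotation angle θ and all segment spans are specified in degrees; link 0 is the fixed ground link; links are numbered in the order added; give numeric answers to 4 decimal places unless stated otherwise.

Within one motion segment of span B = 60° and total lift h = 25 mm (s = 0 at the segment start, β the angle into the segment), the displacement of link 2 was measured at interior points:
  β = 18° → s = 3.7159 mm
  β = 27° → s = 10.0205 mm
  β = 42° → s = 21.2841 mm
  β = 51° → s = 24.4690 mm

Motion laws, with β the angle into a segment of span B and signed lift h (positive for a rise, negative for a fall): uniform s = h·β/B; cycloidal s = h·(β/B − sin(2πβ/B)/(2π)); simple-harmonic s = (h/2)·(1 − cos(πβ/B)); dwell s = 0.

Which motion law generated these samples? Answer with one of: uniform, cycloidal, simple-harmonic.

candidates at β/B = r: uniform s = h·r (linear in β); cycloidal s = h·(r − sin(2πr)/(2π)); simple-harmonic s = (h/2)(1 − cos(πr))
β=18°: printed 3.7159 | uniform 7.5000, cycloidal 3.7159, simple-harmonic 5.1527
β=27°: printed 10.0205 | uniform 11.2500, cycloidal 10.0205, simple-harmonic 10.5446
β=42°: printed 21.2841 | uniform 17.5000, cycloidal 21.2841, simple-harmonic 19.8473
β=51°: printed 24.4690 | uniform 21.2500, cycloidal 24.4690, simple-harmonic 23.6376
only one law matches every sample → cycloidal

cycloidal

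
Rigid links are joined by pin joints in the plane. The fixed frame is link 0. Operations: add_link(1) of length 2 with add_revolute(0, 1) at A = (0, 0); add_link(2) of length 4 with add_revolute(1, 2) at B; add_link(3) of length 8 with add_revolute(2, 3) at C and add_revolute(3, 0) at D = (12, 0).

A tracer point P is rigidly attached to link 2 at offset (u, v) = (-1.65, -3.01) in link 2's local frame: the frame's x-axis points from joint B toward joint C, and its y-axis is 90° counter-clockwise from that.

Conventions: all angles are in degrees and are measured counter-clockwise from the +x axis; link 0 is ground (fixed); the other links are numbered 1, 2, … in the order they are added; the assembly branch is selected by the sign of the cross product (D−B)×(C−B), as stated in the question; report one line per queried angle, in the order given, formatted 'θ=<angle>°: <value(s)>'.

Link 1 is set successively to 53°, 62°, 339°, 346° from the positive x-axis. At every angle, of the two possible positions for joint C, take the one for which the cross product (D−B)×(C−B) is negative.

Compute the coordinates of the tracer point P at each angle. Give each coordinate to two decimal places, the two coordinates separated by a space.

A=(0,0), D=(12.00,0)
θ=53°: B = A + 2.00·(cos53°, sin53°) = (1.2036, 1.5973)
θ=53°: |BD| = 10.9139
θ=53°: circle(B,4.00) ∩ circle(D,8.00): a=3.2579, h=2.3208
θ=53°:   candidates: C₊=(4.7661,3.4163) cross=25.329; C₋=(4.0868,-1.1753) cross=-25.329
θ=53°:   branch - wants cross < 0 → take C=(4.0868,-1.1753) (cross=-25.329)
θ=53°: ex = (C−B)/|BC| = (0.7208,-0.6931); ey = (0.6931,0.7208)
θ=53°: P = B + -1.65·ex + -3.01·ey = (-2.0721,0.5714)
θ=62°: B = A + 2.00·(cos62°, sin62°) = (0.9389, 1.7659)
θ=62°: |BD| = 11.2011
θ=62°: circle(B,4.00) ∩ circle(D,8.00): a=3.4579, h=2.0107
θ=62°:   candidates: C₊=(4.6706,3.2063) cross=22.522; C₋=(4.0366,-0.7648) cross=-22.522
θ=62°:   branch - wants cross < 0 → take C=(4.0366,-0.7648) (cross=-22.522)
θ=62°: ex = (C−B)/|BC| = (0.7744,-0.6327); ey = (0.6327,0.7744)
θ=62°: P = B + -1.65·ex + -3.01·ey = (-2.2432,0.4788)
θ=339°: B = A + 2.00·(cos339°, sin339°) = (1.8672, -0.7167)
θ=339°: |BD| = 10.1582
θ=339°: circle(B,4.00) ∩ circle(D,8.00): a=2.7164, h=2.9361
θ=339°:   candidates: C₊=(4.3697,2.4038) cross=29.826; C₋=(4.7840,-3.4539) cross=-29.826
θ=339°:   branch - wants cross < 0 → take C=(4.7840,-3.4539) (cross=-29.826)
θ=339°: ex = (C−B)/|BC| = (0.7292,-0.6843); ey = (0.6843,0.7292)
θ=339°: P = B + -1.65·ex + -3.01·ey = (-1.3957,-1.7826)
θ=346°: B = A + 2.00·(cos346°, sin346°) = (1.9406, -0.4838)
θ=346°: |BD| = 10.0710
θ=346°: circle(B,4.00) ∩ circle(D,8.00): a=2.6524, h=2.9941
θ=346°:   candidates: C₊=(4.4461,2.6342) cross=30.154; C₋=(4.7338,-3.3470) cross=-30.154
θ=346°:   branch - wants cross < 0 → take C=(4.7338,-3.3470) (cross=-30.154)
θ=346°: ex = (C−B)/|BC| = (0.6983,-0.7158); ey = (0.7158,0.6983)
θ=346°: P = B + -1.65·ex + -3.01·ey = (-1.3662,-1.4047)

θ=53°: -2.07 0.57
θ=62°: -2.24 0.48
θ=339°: -1.40 -1.78
θ=346°: -1.37 -1.40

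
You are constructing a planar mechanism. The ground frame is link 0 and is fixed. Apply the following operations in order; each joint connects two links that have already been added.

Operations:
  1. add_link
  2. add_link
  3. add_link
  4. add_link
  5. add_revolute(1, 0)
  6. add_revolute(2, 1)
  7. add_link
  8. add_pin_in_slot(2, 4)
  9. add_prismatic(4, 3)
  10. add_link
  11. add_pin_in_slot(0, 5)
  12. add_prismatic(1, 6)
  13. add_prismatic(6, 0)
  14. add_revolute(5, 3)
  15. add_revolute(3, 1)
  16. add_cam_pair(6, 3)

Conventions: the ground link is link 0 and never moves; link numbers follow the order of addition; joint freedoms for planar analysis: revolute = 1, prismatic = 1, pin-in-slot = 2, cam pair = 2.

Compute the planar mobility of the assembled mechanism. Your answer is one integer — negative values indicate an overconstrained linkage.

link 0 = ground. State L|J1|J2 = 1|0|0
+link1  2|0|0
+link2  3|0|0
+link3  4|0|0
+link4  5|0|0
R(1,0) f=1→J1  5|1|0
R(2,1) f=1→J1  5|2|0
+link5  6|2|0
PS(2,4) f=2→J2  6|2|1
P(4,3) f=1→J1  6|3|1
+link6  7|3|1
PS(0,5) f=2→J2  7|3|2
P(1,6) f=1→J1  7|4|2
P(6,0) f=1→J1  7|5|2
R(5,3) f=1→J1  7|6|2
R(3,1) f=1→J1  7|7|2
C(6,3) f=2→J2  7|7|3
M = 3(7−1)−2·7−3 = 18−14−3 = 1

M = 1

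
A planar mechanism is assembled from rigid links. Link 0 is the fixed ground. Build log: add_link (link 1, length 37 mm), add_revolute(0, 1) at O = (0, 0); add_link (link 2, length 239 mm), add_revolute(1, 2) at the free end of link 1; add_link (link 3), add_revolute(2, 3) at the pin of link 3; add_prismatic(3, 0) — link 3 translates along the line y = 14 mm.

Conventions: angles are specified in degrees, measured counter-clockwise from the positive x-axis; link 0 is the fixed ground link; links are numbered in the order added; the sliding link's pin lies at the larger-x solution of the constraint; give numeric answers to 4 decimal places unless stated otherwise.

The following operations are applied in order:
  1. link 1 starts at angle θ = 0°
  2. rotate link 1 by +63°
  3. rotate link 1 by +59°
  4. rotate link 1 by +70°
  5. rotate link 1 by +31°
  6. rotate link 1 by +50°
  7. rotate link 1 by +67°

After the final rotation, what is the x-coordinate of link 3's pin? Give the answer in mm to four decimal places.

geometry: r = 37 mm, L = 239 mm, e = 14 mm; θ starts at 0°
rotate link 1 by +63°: θ ← 0° +63° = 63°
rotate link 1 by +59°: θ ← 63° +59° = 122°
rotate link 1 by +70°: θ ← 122° +70° = 192°
rotate link 1 by +31°: θ ← 192° +31° = 223°
rotate link 1 by +50°: θ ← 223° +50° = 273°
rotate link 1 by +67°: θ ← 273° +67° = 340°
crank pin P = (r cos θ, r sin θ) = (34.768627, -12.654745)
h = r sin θ − e = -12.654745 − 14 = -26.654745
x = r cos θ + √(L² − h²) = 34.768627 + 237.508999 = 272.277626

272.2776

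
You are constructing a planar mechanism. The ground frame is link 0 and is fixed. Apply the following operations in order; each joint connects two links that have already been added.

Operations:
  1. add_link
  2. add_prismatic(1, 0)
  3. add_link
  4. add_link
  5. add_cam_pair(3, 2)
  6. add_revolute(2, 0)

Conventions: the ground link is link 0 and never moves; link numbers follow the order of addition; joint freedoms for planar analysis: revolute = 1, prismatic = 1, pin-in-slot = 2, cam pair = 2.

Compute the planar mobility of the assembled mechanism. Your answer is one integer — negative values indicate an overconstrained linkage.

link 0 = ground. State L|J1|J2 = 1|0|0
+link1  2|0|0
P(1,0) f=1→J1  2|1|0
+link2  3|1|0
+link3  4|1|0
C(3,2) f=2→J2  4|1|1
R(2,0) f=1→J1  4|2|1
M = 3(4−1)−2·2−1 = 9−4−1 = 4

M = 4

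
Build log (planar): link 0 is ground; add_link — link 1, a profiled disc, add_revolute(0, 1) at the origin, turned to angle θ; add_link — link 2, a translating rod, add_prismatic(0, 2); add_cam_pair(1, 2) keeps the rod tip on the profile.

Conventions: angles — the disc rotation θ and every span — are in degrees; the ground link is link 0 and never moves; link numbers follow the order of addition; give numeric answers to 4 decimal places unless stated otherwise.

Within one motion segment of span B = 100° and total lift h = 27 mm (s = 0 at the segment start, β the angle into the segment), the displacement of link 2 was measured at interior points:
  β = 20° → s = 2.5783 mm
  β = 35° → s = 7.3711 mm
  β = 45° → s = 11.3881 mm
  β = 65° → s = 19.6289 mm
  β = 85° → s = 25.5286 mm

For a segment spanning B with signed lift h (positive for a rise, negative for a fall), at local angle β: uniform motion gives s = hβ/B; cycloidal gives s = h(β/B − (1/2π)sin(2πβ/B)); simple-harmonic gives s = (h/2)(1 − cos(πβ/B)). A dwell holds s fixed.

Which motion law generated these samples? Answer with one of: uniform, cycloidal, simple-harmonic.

candidates at β/B = r: uniform s = h·r (linear in β); cycloidal s = h·(r − sin(2πr)/(2π)); simple-harmonic s = (h/2)(1 − cos(πr))
β=20°: printed 2.5783 | uniform 5.4000, cycloidal 1.3131, simple-harmonic 2.5783
β=35°: printed 7.3711 | uniform 9.4500, cycloidal 5.9735, simple-harmonic 7.3711
β=45°: printed 11.3881 | uniform 12.1500, cycloidal 10.8221, simple-harmonic 11.3881
β=65°: printed 19.6289 | uniform 17.5500, cycloidal 21.0265, simple-harmonic 19.6289
β=85°: printed 25.5286 | uniform 22.9500, cycloidal 26.4265, simple-harmonic 25.5286
only one law matches every sample → simple-harmonic

simple-harmonic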